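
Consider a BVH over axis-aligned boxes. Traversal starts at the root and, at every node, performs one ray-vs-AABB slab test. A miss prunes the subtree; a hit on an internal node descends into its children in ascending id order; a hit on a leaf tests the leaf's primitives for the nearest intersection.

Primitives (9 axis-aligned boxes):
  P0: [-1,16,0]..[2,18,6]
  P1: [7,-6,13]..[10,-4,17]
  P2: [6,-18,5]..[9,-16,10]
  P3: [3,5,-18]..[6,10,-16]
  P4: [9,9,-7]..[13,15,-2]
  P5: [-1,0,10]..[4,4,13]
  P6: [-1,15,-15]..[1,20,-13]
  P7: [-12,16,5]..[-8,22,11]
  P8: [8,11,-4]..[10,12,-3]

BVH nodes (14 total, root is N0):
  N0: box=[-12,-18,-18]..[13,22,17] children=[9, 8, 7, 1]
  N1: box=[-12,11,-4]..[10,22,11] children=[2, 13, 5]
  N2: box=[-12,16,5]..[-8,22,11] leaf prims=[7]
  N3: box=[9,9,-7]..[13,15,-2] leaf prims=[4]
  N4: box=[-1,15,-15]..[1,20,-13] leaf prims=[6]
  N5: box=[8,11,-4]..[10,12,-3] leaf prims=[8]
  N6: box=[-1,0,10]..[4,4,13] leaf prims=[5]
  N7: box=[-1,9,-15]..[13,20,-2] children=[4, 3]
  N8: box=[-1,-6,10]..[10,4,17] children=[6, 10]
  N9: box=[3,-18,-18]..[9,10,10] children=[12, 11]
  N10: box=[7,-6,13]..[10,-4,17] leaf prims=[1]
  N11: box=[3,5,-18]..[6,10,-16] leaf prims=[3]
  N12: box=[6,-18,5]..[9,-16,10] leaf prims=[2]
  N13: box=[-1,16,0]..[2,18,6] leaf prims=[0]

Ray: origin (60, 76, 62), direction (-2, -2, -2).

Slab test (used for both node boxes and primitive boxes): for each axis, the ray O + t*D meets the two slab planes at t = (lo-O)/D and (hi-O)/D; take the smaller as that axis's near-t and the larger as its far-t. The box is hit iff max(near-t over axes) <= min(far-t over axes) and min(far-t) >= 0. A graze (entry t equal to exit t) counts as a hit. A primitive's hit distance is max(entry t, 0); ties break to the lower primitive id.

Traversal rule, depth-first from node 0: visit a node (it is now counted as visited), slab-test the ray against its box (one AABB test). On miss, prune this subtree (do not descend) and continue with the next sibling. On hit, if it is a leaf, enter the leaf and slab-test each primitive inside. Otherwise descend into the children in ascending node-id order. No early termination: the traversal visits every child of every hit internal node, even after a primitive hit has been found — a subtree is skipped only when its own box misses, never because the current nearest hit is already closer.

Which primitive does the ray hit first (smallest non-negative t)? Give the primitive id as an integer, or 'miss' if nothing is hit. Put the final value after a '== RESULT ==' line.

Traverse from the root:
N0 x:[47/2,36] y:[27,47] z:[45/2,40] -> hit [27,36], descend [1, 7, 8, 9]
  N1 x:[25,36] y:[27,65/2] z:[51/2,33] -> hit [27,65/2], descend [2, 5, 13]
    N2 x:[34,36] y:[27,30] z:[51/2,57/2] -> miss, prune
    N5 x:[25,26] y:[32,65/2] z:[65/2,33] -> miss, prune
    N13 x:[29,61/2] y:[29,30] z:[28,31] -> hit [29,30] leaf, test {P0@t=29}
  N7 x:[47/2,61/2] y:[28,67/2] z:[32,77/2] -> miss, prune
  N8 x:[25,61/2] y:[36,41] z:[45/2,26] -> miss, prune
  N9 x:[51/2,57/2] y:[33,47] z:[26,40] -> miss, prune

order=[0, 1, 2, 5, 13, 7, 8, 9]  |boxes|=8  |leaves|=1  hit=P0

== RESULT ==
0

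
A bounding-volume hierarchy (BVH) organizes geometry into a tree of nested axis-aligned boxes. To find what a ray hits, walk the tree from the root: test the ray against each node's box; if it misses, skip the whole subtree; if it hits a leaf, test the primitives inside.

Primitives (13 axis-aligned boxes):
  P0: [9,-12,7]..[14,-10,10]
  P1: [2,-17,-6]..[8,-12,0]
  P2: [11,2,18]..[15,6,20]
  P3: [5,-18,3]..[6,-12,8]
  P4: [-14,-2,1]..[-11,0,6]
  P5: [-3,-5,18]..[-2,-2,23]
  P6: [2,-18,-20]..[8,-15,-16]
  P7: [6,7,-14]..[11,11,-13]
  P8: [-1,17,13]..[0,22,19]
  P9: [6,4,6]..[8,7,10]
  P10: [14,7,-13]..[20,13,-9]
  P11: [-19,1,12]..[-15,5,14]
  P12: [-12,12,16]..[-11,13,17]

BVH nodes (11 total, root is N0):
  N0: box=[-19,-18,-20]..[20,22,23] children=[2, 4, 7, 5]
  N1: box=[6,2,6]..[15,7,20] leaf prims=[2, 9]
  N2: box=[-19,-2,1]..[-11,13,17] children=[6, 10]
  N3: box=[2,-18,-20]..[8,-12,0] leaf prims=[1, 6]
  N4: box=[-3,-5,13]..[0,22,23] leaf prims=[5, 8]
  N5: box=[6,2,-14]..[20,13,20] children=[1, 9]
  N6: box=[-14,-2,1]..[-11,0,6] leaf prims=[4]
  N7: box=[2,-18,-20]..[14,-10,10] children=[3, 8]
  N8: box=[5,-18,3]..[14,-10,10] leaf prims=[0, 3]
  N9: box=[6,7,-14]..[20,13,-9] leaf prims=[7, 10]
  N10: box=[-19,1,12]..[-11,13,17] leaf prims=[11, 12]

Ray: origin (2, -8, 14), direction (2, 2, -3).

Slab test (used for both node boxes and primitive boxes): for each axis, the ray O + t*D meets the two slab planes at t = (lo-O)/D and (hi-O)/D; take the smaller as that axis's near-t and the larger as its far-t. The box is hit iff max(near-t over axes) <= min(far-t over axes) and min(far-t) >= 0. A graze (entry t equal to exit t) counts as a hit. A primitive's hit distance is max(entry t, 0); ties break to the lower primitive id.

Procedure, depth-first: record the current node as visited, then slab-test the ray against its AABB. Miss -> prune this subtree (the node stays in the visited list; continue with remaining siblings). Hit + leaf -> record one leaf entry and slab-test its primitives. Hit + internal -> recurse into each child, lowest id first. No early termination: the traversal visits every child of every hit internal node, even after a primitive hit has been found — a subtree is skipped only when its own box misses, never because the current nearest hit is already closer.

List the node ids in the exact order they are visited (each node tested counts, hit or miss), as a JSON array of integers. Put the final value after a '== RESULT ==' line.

Walk:
N0 x:[-21/2,9] y:[-5,15] z:[-3,34/3] -> hit [-3,9], descend [2, 4, 5, 7]
  N2 x:[-21/2,-13/2] y:[3,21/2] z:[-1,13/3] -> miss, prune
  N4 x:[-5/2,-1] y:[3/2,15] z:[-3,1/3] -> miss, prune
  N5 x:[2,9] y:[5,21/2] z:[-2,28/3] -> hit [5,9], descend [1, 9]
    N1 x:[2,13/2] y:[5,15/2] z:[-2,8/3] -> miss, prune
    N9 x:[2,9] y:[15/2,21/2] z:[23/3,28/3] -> hit [23/3,9] leaf, test {P7(miss), P10@t=23/3}
  N7 x:[0,6] y:[-5,-1] z:[4/3,34/3] -> miss, prune

7 AABB tests over nodes [0, 2, 4, 5, 1, 9, 7]; 1 leaf entered; closest P10.

== RESULT ==
[0, 2, 4, 5, 1, 9, 7]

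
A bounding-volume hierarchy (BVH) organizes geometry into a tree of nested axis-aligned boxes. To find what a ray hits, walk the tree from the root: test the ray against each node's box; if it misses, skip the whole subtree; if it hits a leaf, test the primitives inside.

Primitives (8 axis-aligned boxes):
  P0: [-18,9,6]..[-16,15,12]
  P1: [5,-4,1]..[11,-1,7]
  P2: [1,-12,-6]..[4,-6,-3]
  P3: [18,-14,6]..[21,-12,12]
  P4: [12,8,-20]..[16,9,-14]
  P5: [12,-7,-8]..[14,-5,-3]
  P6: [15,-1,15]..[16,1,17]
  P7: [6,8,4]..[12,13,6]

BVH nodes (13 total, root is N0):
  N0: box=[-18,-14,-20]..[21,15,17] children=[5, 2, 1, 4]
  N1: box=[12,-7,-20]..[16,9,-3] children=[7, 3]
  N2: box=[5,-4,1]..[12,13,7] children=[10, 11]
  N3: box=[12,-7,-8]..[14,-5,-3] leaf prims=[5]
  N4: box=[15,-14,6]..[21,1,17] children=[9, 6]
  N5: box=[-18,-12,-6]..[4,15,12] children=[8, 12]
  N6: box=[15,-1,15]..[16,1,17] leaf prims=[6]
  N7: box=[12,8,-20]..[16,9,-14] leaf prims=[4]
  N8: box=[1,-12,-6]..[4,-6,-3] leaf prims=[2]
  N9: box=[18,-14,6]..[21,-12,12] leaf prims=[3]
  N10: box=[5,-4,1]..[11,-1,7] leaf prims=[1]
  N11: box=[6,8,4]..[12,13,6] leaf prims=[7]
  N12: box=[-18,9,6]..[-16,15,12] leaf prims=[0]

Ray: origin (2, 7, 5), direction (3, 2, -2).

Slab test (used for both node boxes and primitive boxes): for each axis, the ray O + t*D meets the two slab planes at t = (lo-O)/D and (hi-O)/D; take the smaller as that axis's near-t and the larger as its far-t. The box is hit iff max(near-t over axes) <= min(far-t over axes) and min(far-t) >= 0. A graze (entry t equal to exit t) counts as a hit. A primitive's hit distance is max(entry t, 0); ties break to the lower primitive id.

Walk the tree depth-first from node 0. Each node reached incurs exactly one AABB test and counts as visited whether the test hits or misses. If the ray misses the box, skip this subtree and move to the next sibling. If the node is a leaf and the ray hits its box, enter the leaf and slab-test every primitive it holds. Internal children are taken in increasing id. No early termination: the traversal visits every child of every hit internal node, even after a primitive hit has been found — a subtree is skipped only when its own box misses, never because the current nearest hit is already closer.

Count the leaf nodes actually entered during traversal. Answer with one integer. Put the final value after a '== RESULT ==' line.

Traverse from the root:
N0 x:[-20/3,19/3] y:[-21/2,4] z:[-6,25/2] -> hit [-6,4], descend [1, 2, 4, 5]
  N1 x:[10/3,14/3] y:[-7,1] z:[4,25/2] -> miss, prune
  N2 x:[1,10/3] y:[-11/2,3] z:[-1,2] -> hit [1,2], descend [10, 11]
    N10 x:[1,3] y:[-11/2,-4] z:[-1,2] -> miss, prune
    N11 x:[4/3,10/3] y:[1/2,3] z:[-1/2,1/2] -> miss, prune
  N4 x:[13/3,19/3] y:[-21/2,-3] z:[-6,-1/2] -> miss, prune
  N5 x:[-20/3,2/3] y:[-19/2,4] z:[-7/2,11/2] -> hit [-7/2,2/3], descend [8, 12]
    N8 x:[-1/3,2/3] y:[-19/2,-13/2] z:[4,11/2] -> miss, prune
    N12 x:[-20/3,-6] y:[1,4] z:[-7/2,-1/2] -> miss, prune

Summary -> nodes [0, 1, 2, 10, 11, 4, 5, 8, 12]; box-tests=9; leaf-entries=0; first=miss

== RESULT ==
0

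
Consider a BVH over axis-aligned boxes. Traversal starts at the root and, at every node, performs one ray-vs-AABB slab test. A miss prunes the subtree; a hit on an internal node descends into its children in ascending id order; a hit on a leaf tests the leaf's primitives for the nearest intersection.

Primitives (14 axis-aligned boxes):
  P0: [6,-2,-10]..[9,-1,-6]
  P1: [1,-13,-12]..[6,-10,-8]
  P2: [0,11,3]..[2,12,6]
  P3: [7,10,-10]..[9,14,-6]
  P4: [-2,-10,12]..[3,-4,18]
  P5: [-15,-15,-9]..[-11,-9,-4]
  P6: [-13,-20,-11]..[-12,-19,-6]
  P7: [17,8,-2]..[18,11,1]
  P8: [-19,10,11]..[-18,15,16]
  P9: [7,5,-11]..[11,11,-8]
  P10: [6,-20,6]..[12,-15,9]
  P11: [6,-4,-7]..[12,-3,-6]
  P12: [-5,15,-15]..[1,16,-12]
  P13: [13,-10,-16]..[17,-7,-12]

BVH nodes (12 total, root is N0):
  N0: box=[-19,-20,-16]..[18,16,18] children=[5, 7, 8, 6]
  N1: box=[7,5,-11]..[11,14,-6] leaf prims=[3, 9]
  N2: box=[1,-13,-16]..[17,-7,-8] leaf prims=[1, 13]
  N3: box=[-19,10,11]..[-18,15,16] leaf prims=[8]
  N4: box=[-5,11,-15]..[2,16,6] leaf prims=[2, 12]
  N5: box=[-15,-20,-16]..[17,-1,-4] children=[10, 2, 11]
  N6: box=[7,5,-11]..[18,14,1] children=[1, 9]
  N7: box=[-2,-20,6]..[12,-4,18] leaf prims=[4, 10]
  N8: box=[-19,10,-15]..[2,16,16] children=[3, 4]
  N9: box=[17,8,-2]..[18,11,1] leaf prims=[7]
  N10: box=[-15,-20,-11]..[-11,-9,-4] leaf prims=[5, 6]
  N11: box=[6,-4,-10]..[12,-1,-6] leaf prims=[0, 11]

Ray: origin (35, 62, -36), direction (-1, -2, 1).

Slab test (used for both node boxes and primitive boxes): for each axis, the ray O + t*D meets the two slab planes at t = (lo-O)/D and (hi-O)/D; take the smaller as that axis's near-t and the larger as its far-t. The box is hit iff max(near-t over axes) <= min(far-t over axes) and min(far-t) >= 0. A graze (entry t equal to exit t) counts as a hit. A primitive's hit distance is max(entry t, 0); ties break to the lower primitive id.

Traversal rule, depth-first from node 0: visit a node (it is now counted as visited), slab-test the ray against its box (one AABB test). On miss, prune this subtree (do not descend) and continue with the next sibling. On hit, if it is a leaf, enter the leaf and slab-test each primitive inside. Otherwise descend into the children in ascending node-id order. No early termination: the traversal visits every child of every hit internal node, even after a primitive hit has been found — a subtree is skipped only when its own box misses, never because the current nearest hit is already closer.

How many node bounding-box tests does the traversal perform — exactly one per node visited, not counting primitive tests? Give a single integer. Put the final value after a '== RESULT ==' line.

Trace the traversal:
N0 x:[17,54] y:[23,41] z:[20,54] -> hit [23,41], descend [5, 6, 7, 8]
  N5 x:[18,50] y:[63/2,41] z:[20,32] -> hit [63/2,32], descend [2, 10, 11]
    N2 x:[18,34] y:[69/2,75/2] z:[20,28] -> miss, prune
    N10 x:[46,50] y:[71/2,41] z:[25,32] -> miss, prune
    N11 x:[23,29] y:[63/2,33] z:[26,30] -> miss, prune
  N6 x:[17,28] y:[24,57/2] z:[25,37] -> hit [25,28], descend [1, 9]
    N1 x:[24,28] y:[24,57/2] z:[25,30] -> hit [25,28] leaf, test {P3@t=26, P9@t=51/2}
    N9 x:[17,18] y:[51/2,27] z:[34,37] -> miss, prune
  N7 x:[23,37] y:[33,41] z:[42,54] -> miss, prune
  N8 x:[33,54] y:[23,26] z:[21,52] -> miss, prune

Visited [0, 5, 2, 10, 11, 6, 1, 9, 7, 8]. Tests: 10 box, 1 leaf. Nearest: P9.

== RESULT ==
10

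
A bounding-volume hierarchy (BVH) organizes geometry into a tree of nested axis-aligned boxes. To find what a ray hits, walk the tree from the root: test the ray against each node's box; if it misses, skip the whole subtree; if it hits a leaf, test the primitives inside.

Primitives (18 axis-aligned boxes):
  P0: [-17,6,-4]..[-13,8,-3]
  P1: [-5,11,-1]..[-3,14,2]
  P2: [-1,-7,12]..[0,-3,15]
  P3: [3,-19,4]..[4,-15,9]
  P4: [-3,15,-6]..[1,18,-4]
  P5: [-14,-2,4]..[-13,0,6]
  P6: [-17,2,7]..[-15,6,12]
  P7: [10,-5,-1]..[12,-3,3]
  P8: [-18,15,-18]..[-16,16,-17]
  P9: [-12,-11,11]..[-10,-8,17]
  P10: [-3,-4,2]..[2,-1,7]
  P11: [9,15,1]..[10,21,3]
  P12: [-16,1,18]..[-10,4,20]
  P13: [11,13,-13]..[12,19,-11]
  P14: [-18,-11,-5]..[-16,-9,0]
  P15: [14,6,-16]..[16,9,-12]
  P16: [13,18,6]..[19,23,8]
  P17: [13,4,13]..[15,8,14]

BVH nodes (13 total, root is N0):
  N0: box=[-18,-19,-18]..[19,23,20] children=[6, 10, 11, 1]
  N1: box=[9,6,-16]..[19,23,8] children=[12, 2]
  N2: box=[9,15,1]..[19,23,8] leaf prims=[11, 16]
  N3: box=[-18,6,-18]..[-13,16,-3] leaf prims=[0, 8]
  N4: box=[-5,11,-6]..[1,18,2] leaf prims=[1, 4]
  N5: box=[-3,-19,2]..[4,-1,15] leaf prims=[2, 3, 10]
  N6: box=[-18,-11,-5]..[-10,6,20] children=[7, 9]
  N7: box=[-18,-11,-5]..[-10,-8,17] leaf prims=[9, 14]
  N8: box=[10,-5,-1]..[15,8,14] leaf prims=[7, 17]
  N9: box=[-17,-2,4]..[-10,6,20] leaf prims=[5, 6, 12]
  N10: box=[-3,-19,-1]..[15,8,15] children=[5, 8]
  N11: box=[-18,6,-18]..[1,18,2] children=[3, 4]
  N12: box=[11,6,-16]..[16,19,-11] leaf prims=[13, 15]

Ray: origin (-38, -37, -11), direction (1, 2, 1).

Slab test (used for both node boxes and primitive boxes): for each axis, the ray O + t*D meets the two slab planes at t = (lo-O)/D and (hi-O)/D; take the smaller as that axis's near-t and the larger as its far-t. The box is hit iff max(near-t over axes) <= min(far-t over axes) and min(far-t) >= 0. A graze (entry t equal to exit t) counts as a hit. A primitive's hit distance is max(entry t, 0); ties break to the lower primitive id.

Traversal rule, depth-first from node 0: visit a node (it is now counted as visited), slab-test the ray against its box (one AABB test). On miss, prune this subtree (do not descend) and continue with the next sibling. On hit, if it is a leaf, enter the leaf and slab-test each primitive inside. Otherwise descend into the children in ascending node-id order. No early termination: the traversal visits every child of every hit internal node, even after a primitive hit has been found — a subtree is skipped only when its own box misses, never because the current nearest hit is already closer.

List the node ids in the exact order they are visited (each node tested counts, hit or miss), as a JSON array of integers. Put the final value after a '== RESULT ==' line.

Walk:
N0 x:[20,57] y:[9,30] z:[-7,31] -> hit [20,30], descend [1, 6, 10, 11]
  N1 x:[47,57] y:[43/2,30] z:[-5,19] -> miss, prune
  N6 x:[20,28] y:[13,43/2] z:[6,31] -> hit [20,43/2], descend [7, 9]
    N7 x:[20,28] y:[13,29/2] z:[6,28] -> miss, prune
    N9 x:[21,28] y:[35/2,43/2] z:[15,31] -> hit [21,43/2] leaf, test {P5(miss), P6@t=21, P12(miss)}
  N10 x:[35,53] y:[9,45/2] z:[10,26] -> miss, prune
  N11 x:[20,39] y:[43/2,55/2] z:[-7,13] -> miss, prune

Visited [0, 1, 6, 7, 9, 10, 11]. Tests: 7 box, 1 leaf. Nearest: P6.

== RESULT ==
[0, 1, 6, 7, 9, 10, 11]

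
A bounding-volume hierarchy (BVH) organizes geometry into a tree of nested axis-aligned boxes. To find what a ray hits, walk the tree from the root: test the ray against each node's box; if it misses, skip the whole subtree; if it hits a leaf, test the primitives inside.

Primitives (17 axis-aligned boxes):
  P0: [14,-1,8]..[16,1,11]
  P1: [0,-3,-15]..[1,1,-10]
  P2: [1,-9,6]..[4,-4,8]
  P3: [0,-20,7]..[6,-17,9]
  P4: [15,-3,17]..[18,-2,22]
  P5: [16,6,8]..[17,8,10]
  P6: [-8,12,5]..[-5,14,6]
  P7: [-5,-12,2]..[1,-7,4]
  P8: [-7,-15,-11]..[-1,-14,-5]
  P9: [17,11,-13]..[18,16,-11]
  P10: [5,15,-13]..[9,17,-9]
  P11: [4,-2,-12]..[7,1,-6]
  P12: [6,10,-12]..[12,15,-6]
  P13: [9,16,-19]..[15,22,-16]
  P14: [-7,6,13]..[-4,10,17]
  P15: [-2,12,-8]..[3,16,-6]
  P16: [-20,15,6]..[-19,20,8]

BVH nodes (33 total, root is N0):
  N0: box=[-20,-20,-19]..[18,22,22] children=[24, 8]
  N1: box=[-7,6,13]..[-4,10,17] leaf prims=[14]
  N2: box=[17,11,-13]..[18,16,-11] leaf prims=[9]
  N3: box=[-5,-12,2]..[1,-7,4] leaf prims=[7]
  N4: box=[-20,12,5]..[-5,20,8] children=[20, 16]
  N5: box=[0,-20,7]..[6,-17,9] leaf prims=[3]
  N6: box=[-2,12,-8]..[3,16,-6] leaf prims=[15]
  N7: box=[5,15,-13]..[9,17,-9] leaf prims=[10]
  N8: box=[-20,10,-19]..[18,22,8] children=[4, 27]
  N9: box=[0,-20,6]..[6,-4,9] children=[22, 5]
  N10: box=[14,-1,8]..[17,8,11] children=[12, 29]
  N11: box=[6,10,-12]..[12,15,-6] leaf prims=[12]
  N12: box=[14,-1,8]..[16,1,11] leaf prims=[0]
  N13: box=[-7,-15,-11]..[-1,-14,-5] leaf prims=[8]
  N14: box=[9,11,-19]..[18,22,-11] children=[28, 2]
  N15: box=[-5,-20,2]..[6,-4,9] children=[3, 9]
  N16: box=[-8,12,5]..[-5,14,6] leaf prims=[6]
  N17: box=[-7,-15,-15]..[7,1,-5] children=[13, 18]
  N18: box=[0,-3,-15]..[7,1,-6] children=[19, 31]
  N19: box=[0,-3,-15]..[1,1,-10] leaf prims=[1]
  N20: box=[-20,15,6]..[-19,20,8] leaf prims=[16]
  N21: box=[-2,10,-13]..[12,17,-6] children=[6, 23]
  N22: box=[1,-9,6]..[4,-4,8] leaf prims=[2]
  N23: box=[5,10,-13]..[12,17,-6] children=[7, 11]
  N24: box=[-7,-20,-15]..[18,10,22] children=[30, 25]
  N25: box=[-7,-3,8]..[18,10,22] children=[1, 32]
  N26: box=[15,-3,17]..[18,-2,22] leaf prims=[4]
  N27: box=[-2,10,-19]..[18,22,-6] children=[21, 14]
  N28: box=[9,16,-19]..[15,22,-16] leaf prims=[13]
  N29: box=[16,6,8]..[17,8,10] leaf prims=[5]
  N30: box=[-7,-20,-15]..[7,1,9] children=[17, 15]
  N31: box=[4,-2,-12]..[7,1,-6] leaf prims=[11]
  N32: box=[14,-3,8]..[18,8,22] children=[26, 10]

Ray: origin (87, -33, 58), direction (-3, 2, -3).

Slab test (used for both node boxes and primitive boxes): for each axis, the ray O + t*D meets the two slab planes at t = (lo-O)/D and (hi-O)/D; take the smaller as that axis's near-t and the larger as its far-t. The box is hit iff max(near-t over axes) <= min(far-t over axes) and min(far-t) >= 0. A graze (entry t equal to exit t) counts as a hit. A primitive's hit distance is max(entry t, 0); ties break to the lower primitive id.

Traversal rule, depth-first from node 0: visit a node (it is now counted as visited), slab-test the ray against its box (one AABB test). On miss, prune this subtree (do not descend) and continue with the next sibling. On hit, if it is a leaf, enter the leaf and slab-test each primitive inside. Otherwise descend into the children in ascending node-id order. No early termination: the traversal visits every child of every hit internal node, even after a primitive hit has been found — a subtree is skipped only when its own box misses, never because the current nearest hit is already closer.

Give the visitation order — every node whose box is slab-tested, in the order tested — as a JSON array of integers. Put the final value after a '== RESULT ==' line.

Walk:
N0 x:[23,107/3] y:[13/2,55/2] z:[12,77/3] -> hit [23,77/3], descend [8, 24]
  N8 x:[23,107/3] y:[43/2,55/2] z:[50/3,77/3] -> hit [23,77/3], descend [4, 27]
    N4 x:[92/3,107/3] y:[45/2,53/2] z:[50/3,53/3] -> miss, prune
    N27 x:[23,89/3] y:[43/2,55/2] z:[64/3,77/3] -> hit [23,77/3], descend [14, 21]
      N14 x:[23,26] y:[22,55/2] z:[23,77/3] -> hit [23,77/3], descend [2, 28]
        N2 x:[23,70/3] y:[22,49/2] z:[23,71/3] -> hit [23,70/3] leaf, test {P9@t=23}
        N28 x:[24,26] y:[49/2,55/2] z:[74/3,77/3] -> hit [74/3,77/3] leaf, test {P13@t=74/3}
      N21 x:[25,89/3] y:[43/2,25] z:[64/3,71/3] -> miss, prune
  N24 x:[23,94/3] y:[13/2,43/2] z:[12,73/3] -> miss, prune

9 AABB tests over nodes [0, 8, 4, 27, 14, 2, 28, 21, 24]; 2 leaves entered; closest P9.

== RESULT ==
[0, 8, 4, 27, 14, 2, 28, 21, 24]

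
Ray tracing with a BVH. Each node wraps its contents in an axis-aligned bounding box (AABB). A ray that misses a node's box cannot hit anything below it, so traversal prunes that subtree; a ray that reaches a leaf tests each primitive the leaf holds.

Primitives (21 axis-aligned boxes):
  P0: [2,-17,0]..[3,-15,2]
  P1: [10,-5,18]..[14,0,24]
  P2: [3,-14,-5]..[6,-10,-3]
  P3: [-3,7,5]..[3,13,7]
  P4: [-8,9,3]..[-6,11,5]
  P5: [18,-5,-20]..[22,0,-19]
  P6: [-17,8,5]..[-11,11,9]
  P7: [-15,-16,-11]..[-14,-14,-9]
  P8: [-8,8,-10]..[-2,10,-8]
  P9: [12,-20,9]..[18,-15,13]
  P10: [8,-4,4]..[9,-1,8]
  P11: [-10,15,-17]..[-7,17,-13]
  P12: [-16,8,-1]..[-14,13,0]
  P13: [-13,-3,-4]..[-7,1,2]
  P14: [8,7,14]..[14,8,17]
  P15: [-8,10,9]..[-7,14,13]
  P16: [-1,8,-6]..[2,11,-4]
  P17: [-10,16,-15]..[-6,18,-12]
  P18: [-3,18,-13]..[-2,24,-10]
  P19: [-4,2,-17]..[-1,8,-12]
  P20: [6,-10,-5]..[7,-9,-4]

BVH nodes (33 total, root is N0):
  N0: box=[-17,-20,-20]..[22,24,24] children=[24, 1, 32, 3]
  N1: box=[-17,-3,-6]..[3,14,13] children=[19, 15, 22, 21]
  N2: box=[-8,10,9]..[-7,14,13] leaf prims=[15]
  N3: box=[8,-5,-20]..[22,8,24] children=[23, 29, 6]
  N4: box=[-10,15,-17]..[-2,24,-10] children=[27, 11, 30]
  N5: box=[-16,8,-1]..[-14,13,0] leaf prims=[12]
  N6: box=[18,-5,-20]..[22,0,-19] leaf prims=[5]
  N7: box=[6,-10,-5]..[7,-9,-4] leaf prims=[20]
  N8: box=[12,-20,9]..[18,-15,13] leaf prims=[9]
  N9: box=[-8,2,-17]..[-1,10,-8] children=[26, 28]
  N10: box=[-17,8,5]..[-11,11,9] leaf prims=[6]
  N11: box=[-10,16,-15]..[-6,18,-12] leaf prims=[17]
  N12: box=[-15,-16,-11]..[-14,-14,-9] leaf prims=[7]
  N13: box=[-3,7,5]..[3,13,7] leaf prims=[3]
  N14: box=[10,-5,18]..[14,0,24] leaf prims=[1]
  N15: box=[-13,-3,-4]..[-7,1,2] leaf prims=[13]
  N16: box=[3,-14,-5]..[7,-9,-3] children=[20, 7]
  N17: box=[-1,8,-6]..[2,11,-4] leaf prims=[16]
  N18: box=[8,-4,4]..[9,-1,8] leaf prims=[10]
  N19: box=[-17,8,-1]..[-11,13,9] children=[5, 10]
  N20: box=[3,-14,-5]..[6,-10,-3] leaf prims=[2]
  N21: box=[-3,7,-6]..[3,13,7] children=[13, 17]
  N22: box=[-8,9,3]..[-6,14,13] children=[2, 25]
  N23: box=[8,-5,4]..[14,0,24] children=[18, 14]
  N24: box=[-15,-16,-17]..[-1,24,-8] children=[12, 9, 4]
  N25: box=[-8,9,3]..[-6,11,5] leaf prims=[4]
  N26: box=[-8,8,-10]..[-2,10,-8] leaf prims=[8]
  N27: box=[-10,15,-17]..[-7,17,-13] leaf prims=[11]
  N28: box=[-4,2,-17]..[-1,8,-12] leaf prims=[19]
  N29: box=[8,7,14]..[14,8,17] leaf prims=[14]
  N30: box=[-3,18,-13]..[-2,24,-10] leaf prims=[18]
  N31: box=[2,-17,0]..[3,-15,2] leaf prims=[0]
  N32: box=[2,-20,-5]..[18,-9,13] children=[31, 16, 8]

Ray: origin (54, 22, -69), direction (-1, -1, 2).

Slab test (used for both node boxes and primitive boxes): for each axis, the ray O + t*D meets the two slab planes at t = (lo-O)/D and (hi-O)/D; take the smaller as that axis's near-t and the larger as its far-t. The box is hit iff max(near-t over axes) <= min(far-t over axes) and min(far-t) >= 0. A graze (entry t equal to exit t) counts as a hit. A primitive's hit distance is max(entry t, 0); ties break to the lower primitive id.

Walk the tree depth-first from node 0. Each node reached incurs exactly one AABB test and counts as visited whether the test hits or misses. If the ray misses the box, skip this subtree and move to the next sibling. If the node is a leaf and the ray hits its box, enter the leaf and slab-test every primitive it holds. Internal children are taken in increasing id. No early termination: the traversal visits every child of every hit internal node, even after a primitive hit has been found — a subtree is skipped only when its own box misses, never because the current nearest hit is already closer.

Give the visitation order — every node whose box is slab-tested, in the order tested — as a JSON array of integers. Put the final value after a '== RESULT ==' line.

Trace the traversal:
N0 x:[32,71] y:[-2,42] z:[49/2,93/2] -> hit [32,42], descend [1, 3, 24, 32]
  N1 x:[51,71] y:[8,25] z:[63/2,41] -> miss, prune
  N3 x:[32,46] y:[14,27] z:[49/2,93/2] -> miss, prune
  N24 x:[55,69] y:[-2,38] z:[26,61/2] -> miss, prune
  N32 x:[36,52] y:[31,42] z:[32,41] -> hit [36,41], descend [8, 16, 31]
    N8 x:[36,42] y:[37,42] z:[39,41] -> hit [39,41] leaf, test {P9@t=39}
    N16 x:[47,51] y:[31,36] z:[32,33] -> miss, prune
    N31 x:[51,52] y:[37,39] z:[69/2,71/2] -> miss, prune

order=[0, 1, 3, 24, 32, 8, 16, 31]  |boxes|=8  |leaves|=1  hit=P9

== RESULT ==
[0, 1, 3, 24, 32, 8, 16, 31]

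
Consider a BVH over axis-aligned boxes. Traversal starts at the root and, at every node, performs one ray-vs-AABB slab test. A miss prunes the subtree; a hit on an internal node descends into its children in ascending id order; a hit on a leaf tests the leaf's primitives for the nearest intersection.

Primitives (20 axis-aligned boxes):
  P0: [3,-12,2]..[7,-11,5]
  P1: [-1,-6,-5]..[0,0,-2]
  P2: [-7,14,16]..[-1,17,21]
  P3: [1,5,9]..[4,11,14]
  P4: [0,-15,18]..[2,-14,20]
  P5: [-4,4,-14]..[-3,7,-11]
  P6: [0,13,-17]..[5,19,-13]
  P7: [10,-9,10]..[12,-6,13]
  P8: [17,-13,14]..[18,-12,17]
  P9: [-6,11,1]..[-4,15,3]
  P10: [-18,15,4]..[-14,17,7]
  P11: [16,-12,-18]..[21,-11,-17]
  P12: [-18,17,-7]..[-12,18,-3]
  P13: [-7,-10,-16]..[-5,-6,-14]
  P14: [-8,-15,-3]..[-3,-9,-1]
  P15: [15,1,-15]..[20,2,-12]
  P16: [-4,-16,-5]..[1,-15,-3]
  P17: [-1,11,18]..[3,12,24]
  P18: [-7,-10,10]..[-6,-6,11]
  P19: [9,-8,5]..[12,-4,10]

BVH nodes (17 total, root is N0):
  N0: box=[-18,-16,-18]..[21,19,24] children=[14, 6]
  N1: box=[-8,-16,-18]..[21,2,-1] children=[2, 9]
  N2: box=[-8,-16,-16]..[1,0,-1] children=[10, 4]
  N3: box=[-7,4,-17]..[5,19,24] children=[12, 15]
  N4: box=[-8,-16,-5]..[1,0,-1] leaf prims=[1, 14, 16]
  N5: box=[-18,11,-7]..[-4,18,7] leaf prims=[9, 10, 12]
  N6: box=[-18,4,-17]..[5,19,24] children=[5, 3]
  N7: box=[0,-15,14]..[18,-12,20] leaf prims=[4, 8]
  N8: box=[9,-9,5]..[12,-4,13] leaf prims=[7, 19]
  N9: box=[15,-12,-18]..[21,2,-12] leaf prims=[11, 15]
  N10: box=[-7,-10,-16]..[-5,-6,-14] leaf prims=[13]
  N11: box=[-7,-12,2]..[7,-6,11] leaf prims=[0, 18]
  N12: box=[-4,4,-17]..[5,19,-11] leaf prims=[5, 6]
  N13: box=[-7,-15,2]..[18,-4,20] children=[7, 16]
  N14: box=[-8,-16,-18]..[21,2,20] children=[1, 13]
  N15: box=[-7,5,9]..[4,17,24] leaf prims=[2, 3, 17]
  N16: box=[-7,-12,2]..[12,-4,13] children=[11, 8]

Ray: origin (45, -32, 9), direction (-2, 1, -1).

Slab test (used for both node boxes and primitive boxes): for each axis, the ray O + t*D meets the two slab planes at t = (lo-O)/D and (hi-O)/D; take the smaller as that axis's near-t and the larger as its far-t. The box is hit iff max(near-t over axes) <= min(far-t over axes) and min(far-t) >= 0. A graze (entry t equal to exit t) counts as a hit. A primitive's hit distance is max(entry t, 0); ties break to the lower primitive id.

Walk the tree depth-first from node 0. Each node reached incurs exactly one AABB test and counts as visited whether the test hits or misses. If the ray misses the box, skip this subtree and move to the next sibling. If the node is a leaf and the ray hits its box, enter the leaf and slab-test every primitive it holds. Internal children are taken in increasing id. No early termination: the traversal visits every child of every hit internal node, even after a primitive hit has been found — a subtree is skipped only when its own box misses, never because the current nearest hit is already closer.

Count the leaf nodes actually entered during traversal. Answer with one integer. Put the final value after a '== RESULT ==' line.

Trace the traversal:
N0 x:[12,63/2] y:[16,51] z:[-15,27] -> hit [16,27], descend [6, 14]
  N6 x:[20,63/2] y:[36,51] z:[-15,26] -> miss, prune
  N14 x:[12,53/2] y:[16,34] z:[-11,27] -> hit [16,53/2], descend [1, 13]
    N1 x:[12,53/2] y:[16,34] z:[10,27] -> hit [16,53/2], descend [2, 9]
      N2 x:[22,53/2] y:[16,32] z:[10,25] -> hit [22,25], descend [4, 10]
        N4 x:[22,53/2] y:[16,32] z:[10,14] -> miss, prune
        N10 x:[25,26] y:[22,26] z:[23,25] -> hit [25,25] leaf, test {P13@t=25}
      N9 x:[12,15] y:[20,34] z:[21,27] -> miss, prune
    N13 x:[27/2,26] y:[17,28] z:[-11,7] -> miss, prune

Visited [0, 6, 14, 1, 2, 4, 10, 9, 13]. Tests: 9 box, 1 leaf. Nearest: P13.

== RESULT ==
1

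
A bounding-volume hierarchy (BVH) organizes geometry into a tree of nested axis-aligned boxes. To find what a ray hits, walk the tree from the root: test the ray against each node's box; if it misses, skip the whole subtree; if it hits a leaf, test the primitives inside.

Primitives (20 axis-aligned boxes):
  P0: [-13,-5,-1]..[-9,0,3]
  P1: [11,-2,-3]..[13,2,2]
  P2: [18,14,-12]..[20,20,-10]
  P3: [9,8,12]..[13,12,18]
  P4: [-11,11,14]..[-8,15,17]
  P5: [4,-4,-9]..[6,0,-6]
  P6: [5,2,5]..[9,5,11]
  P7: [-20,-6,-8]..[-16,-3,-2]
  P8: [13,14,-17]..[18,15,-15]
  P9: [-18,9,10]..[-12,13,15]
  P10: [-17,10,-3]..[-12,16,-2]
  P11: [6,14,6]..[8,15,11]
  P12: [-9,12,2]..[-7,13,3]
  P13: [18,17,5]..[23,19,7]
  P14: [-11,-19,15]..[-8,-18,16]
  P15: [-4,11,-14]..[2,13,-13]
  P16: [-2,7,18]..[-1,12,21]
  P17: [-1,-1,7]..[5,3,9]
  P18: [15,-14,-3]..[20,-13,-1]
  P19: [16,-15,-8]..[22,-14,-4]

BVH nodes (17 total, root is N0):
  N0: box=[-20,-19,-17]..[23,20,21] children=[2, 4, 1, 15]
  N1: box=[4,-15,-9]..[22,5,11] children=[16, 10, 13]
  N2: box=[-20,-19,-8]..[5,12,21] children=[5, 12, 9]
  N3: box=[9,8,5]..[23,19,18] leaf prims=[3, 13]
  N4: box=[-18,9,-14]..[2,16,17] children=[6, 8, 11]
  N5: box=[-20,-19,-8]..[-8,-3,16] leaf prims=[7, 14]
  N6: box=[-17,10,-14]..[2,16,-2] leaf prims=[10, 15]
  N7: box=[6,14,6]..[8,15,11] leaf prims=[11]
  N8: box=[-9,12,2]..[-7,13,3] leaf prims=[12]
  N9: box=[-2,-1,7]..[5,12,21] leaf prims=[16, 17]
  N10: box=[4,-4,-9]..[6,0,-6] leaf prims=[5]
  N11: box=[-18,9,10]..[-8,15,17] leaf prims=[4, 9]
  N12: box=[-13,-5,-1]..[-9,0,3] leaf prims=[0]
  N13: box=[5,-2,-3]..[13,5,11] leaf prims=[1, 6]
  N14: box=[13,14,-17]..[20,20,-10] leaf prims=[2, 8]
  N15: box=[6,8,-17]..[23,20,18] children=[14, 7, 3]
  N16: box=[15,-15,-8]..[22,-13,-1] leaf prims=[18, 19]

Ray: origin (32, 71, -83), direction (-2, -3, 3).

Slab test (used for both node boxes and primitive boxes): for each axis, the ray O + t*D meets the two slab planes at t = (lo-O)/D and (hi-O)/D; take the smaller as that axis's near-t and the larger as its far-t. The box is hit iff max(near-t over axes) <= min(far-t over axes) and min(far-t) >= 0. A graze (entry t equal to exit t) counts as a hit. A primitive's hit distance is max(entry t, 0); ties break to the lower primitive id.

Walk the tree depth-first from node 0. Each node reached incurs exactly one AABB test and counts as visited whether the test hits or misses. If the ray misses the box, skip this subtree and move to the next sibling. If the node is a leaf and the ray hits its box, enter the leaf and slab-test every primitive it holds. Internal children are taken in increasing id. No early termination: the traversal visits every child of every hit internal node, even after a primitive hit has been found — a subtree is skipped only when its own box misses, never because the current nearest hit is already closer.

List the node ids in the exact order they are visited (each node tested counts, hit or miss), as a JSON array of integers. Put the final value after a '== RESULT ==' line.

Traverse from the root:
N0 x:[9/2,26] y:[17,30] z:[22,104/3] -> hit [22,26], descend [1, 2, 4, 15]
  N1 x:[5,14] y:[22,86/3] z:[74/3,94/3] -> miss, prune
  N2 x:[27/2,26] y:[59/3,30] z:[25,104/3] -> hit [25,26], descend [5, 9, 12]
    N5 x:[20,26] y:[74/3,30] z:[25,33] -> hit [25,26] leaf, test {P7@t=25, P14(miss)}
    N9 x:[27/2,17] y:[59/3,24] z:[30,104/3] -> miss, prune
    N12 x:[41/2,45/2] y:[71/3,76/3] z:[82/3,86/3] -> miss, prune
  N4 x:[15,25] y:[55/3,62/3] z:[23,100/3] -> miss, prune
  N15 x:[9/2,13] y:[17,21] z:[22,101/3] -> miss, prune

order=[0, 1, 2, 5, 9, 12, 4, 15]  |boxes|=8  |leaves|=1  hit=P7

== RESULT ==
[0, 1, 2, 5, 9, 12, 4, 15]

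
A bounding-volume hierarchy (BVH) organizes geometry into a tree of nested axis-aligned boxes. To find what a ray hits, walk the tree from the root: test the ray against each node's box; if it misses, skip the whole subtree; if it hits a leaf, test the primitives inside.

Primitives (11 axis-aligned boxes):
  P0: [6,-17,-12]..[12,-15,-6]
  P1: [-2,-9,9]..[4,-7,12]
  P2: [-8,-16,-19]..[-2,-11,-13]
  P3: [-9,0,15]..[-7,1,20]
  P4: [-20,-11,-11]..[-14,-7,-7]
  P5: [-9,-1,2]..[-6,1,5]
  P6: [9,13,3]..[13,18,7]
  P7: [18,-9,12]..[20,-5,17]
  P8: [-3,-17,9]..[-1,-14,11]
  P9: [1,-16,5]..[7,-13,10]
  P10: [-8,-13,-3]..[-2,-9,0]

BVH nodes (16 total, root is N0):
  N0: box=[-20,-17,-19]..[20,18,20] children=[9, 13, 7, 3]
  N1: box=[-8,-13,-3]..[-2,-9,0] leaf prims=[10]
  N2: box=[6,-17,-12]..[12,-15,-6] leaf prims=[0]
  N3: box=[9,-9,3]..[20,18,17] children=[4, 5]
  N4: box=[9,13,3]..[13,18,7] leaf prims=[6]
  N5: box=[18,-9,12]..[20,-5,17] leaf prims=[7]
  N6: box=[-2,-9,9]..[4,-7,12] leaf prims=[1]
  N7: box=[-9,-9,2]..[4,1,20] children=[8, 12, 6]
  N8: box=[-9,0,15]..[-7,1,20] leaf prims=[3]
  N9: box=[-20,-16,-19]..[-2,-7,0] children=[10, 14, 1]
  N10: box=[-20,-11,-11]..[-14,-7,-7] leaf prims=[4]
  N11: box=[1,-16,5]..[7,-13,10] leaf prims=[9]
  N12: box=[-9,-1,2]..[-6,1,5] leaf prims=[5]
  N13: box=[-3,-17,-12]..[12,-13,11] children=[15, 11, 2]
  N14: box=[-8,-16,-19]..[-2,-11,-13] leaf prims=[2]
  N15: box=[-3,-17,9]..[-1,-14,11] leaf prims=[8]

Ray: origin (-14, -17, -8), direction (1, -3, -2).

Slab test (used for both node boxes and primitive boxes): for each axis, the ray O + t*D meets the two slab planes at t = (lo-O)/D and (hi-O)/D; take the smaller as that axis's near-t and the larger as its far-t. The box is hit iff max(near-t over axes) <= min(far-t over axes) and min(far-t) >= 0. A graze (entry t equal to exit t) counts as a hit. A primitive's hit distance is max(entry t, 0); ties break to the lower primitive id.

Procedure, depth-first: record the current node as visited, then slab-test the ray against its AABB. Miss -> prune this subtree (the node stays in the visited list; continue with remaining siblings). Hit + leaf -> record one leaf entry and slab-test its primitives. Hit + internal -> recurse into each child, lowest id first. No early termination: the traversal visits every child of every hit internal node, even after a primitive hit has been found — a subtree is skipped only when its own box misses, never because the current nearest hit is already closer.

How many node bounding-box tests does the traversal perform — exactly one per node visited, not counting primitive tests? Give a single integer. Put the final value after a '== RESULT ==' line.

Walk:
N0 x:[-6,34] y:[-35/3,0] z:[-14,11/2] -> hit [-6,0], descend [3, 7, 9, 13]
  N3 x:[23,34] y:[-35/3,-8/3] z:[-25/2,-11/2] -> miss, prune
  N7 x:[5,18] y:[-6,-8/3] z:[-14,-5] -> miss, prune
  N9 x:[-6,12] y:[-10/3,-1/3] z:[-4,11/2] -> miss, prune
  N13 x:[11,26] y:[-4/3,0] z:[-19/2,2] -> miss, prune

Visited [0, 3, 7, 9, 13]. Tests: 5 box, 0 leaf. Nearest: miss.

== RESULT ==
5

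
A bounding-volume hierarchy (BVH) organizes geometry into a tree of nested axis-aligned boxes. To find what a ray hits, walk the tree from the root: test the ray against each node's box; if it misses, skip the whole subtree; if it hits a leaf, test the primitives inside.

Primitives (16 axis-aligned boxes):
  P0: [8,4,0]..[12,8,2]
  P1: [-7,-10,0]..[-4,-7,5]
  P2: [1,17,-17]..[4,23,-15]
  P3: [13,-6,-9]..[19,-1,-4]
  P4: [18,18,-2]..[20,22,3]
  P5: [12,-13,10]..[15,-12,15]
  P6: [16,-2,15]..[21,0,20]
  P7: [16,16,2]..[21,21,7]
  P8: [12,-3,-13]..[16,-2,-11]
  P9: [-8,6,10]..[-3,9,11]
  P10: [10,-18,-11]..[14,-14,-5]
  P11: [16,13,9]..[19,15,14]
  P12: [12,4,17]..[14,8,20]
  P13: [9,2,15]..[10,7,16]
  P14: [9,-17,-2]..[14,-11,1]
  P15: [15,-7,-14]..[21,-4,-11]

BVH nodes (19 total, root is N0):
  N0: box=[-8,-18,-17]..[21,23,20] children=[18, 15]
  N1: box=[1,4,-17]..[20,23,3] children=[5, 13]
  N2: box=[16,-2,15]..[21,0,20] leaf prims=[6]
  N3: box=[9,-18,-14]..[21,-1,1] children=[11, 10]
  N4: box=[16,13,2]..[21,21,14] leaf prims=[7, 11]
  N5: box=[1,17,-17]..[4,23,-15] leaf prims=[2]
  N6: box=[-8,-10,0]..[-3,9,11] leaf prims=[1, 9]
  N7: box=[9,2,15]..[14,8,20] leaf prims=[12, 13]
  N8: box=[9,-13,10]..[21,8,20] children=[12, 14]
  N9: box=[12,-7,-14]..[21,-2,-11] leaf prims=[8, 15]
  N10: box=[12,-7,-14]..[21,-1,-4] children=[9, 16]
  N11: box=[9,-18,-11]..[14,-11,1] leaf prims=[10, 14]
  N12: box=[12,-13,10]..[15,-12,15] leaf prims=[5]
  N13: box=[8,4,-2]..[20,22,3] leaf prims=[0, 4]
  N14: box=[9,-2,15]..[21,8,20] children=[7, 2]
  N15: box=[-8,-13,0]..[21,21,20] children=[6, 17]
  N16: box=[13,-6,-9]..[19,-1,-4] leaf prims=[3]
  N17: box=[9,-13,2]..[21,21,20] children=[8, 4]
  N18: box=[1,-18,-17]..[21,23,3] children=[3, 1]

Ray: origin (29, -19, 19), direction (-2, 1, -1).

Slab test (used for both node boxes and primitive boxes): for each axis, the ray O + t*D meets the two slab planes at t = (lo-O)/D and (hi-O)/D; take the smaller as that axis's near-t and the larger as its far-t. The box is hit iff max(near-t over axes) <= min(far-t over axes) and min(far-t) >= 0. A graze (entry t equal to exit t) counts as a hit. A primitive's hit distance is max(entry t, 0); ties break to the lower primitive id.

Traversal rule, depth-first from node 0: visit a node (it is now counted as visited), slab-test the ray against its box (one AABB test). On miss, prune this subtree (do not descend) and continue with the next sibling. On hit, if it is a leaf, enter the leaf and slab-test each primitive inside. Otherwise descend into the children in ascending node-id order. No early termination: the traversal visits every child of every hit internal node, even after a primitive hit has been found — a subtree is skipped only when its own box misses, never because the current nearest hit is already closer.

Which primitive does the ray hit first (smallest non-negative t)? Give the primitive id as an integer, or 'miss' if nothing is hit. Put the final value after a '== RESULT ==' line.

Trace the traversal:
N0 x:[4,37/2] y:[1,42] z:[-1,36] -> hit [4,37/2], descend [15, 18]
  N15 x:[4,37/2] y:[6,40] z:[-1,19] -> hit [6,37/2], descend [6, 17]
    N6 x:[16,37/2] y:[9,28] z:[8,19] -> hit [16,37/2] leaf, test {P1(miss), P9(miss)}
    N17 x:[4,10] y:[6,40] z:[-1,17] -> hit [6,10], descend [4, 8]
      N4 x:[4,13/2] y:[32,40] z:[5,17] -> miss, prune
      N8 x:[4,10] y:[6,27] z:[-1,9] -> hit [6,9], descend [12, 14]
        N12 x:[7,17/2] y:[6,7] z:[4,9] -> hit [7,7] leaf, test {P5@t=7}
        N14 x:[4,10] y:[17,27] z:[-1,4] -> miss, prune
  N18 x:[4,14] y:[1,42] z:[16,36] -> miss, prune

order=[0, 15, 6, 17, 4, 8, 12, 14, 18]  |boxes|=9  |leaves|=2  hit=P5

== RESULT ==
5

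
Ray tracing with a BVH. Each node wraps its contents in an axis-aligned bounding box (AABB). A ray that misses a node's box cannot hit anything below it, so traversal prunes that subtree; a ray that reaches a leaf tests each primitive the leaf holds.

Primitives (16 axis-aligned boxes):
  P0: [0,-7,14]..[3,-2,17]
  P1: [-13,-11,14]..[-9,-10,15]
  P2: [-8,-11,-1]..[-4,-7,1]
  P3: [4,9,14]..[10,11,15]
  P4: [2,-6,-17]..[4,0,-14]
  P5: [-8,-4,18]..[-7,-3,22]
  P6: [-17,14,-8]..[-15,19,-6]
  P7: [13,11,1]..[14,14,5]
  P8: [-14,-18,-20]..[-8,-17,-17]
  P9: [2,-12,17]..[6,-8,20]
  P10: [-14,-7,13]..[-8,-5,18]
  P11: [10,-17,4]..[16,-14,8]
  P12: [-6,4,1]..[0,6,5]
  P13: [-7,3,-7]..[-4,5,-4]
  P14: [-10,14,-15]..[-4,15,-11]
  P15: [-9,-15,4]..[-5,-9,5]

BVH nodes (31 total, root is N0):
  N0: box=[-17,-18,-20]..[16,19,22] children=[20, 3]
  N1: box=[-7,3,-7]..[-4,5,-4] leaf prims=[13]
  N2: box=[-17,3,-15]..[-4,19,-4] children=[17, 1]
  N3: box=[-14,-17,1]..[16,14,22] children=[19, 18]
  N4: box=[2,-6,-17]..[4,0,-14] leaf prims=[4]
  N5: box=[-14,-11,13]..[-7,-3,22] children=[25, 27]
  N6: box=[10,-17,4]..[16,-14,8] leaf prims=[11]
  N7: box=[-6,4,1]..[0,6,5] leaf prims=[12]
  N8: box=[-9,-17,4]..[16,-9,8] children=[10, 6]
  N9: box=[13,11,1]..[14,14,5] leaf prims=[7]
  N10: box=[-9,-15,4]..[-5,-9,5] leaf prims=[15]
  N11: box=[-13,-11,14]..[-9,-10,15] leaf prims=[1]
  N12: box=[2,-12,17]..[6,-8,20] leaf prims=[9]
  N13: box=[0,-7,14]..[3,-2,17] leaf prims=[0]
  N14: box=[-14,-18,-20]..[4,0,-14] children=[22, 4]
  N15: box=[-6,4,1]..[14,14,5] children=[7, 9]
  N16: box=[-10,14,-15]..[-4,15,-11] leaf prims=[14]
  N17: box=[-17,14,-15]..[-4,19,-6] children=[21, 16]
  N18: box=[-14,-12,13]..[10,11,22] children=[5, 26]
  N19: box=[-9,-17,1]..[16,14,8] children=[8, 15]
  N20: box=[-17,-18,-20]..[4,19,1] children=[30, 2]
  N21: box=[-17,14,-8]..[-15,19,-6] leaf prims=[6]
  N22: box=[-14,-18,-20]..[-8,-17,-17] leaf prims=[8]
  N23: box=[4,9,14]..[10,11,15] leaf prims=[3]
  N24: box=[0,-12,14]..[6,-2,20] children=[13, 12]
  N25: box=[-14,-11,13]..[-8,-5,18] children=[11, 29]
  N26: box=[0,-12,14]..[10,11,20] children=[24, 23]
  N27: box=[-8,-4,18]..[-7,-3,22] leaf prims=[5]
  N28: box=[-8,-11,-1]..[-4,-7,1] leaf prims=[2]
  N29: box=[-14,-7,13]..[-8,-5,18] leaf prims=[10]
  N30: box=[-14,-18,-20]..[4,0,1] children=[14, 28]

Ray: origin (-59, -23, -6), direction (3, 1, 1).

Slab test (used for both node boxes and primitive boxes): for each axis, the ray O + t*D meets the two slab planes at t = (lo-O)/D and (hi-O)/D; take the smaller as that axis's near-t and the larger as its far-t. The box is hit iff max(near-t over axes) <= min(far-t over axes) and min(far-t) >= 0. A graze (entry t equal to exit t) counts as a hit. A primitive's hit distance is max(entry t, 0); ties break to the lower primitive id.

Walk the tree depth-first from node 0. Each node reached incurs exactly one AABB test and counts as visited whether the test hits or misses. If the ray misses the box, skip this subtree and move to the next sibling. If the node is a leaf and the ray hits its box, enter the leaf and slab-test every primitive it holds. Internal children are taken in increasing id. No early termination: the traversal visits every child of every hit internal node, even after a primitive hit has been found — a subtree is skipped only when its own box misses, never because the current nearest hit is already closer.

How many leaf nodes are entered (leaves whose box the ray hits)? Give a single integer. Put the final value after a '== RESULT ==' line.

Traverse from the root:
N0 x:[14,25] y:[5,42] z:[-14,28] -> hit [14,25], descend [3, 20]
  N3 x:[15,25] y:[6,37] z:[7,28] -> hit [15,25], descend [18, 19]
    N18 x:[15,23] y:[11,34] z:[19,28] -> hit [19,23], descend [5, 26]
      N5 x:[15,52/3] y:[12,20] z:[19,28] -> miss, prune
      N26 x:[59/3,23] y:[11,34] z:[20,26] -> hit [20,23], descend [23, 24]
        N23 x:[21,23] y:[32,34] z:[20,21] -> miss, prune
        N24 x:[59/3,65/3] y:[11,21] z:[20,26] -> hit [20,21], descend [12, 13]
          N12 x:[61/3,65/3] y:[11,15] z:[23,26] -> miss, prune
          N13 x:[59/3,62/3] y:[16,21] z:[20,23] -> hit [20,62/3] leaf, test {P0@t=20}
    N19 x:[50/3,25] y:[6,37] z:[7,14] -> miss, prune
  N20 x:[14,21] y:[5,42] z:[-14,7] -> miss, prune

order=[0, 3, 18, 5, 26, 23, 24, 12, 13, 19, 20]  |boxes|=11  |leaves|=1  hit=P0

== RESULT ==
1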